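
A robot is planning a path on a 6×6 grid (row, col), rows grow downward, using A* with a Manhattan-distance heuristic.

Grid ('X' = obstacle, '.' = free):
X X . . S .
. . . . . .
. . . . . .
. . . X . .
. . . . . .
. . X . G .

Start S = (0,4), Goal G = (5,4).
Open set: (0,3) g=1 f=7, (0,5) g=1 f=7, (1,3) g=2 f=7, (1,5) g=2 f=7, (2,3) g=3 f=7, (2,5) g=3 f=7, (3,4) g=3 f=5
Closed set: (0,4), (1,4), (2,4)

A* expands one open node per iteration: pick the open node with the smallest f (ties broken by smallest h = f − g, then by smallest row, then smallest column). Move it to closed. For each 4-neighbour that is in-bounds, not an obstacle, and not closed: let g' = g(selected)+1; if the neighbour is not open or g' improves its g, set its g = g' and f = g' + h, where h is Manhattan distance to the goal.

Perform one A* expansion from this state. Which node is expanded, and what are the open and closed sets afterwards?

expanded=(3,4); open=[(0,3) g=1 f=7, (0,5) g=1 f=7, (1,3) g=2 f=7, (1,5) g=2 f=7, (2,3) g=3 f=7, (2,5) g=3 f=7, (3,5) g=4 f=7, (4,4) g=4 f=5]; closed=[(0,4), (1,4), (2,4), (3,4)]

step 1: expand (3,4) (f=5, h=2) → closed; open now [(0,3) g=1 f=7, (0,5) g=1 f=7, (1,3) g=2 f=7, (1,5) g=2 f=7, (2,3) g=3 f=7, (2,5) g=3 f=7, (3,5) g=4 f=7, (4,4) g=4 f=5]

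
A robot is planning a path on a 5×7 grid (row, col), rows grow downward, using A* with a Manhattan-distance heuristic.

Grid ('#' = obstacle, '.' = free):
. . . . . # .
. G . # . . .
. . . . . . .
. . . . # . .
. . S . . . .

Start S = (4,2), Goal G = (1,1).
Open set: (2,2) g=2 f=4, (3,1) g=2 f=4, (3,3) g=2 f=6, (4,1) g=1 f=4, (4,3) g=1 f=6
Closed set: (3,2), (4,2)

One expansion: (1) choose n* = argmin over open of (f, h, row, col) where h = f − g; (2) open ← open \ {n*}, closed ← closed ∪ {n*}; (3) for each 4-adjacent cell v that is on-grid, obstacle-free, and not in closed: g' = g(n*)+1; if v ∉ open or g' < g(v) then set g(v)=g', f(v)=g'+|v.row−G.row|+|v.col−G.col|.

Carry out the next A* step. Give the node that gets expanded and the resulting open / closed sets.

step 1: expand (2,2) (f=4, h=2) → closed; open now [(1,2) g=3 f=4, (2,1) g=3 f=4, (2,3) g=3 f=6, (3,1) g=2 f=4, (3,3) g=2 f=6, (4,1) g=1 f=4, (4,3) g=1 f=6]

expanded=(2,2); open=[(1,2) g=3 f=4, (2,1) g=3 f=4, (2,3) g=3 f=6, (3,1) g=2 f=4, (3,3) g=2 f=6, (4,1) g=1 f=4, (4,3) g=1 f=6]; closed=[(2,2), (3,2), (4,2)]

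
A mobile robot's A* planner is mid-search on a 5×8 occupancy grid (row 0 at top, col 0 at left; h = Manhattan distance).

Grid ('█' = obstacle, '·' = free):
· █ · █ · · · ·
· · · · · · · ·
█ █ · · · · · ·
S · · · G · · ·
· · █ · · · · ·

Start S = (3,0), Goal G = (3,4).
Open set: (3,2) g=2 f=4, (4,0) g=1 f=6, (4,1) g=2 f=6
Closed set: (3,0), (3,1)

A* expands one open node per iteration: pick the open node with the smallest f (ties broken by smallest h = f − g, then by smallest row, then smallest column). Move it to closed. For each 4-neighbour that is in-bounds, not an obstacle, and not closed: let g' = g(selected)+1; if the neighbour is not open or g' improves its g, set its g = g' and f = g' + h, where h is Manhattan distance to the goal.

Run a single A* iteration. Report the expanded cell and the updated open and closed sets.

expanded=(3,2); open=[(2,2) g=3 f=6, (3,3) g=3 f=4, (4,0) g=1 f=6, (4,1) g=2 f=6]; closed=[(3,0), (3,1), (3,2)]

step 1: expand (3,2) (f=4, h=2) → closed; open now [(2,2) g=3 f=6, (3,3) g=3 f=4, (4,0) g=1 f=6, (4,1) g=2 f=6]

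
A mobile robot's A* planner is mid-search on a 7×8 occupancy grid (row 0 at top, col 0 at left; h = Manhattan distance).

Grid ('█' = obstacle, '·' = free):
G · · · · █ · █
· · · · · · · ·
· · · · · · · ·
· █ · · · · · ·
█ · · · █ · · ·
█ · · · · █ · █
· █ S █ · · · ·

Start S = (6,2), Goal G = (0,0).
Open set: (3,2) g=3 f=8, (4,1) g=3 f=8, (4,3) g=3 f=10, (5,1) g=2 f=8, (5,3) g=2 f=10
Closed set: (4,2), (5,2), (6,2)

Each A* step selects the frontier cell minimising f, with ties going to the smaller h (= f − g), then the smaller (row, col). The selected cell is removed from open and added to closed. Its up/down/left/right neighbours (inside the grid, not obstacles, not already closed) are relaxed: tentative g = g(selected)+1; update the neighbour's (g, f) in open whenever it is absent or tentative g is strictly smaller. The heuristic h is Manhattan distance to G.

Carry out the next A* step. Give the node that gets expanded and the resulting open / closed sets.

step 1: expand (3,2) (f=8, h=5) → closed; open now [(2,2) g=4 f=8, (3,3) g=4 f=10, (4,1) g=3 f=8, (4,3) g=3 f=10, (5,1) g=2 f=8, (5,3) g=2 f=10]

expanded=(3,2); open=[(2,2) g=4 f=8, (3,3) g=4 f=10, (4,1) g=3 f=8, (4,3) g=3 f=10, (5,1) g=2 f=8, (5,3) g=2 f=10]; closed=[(3,2), (4,2), (5,2), (6,2)]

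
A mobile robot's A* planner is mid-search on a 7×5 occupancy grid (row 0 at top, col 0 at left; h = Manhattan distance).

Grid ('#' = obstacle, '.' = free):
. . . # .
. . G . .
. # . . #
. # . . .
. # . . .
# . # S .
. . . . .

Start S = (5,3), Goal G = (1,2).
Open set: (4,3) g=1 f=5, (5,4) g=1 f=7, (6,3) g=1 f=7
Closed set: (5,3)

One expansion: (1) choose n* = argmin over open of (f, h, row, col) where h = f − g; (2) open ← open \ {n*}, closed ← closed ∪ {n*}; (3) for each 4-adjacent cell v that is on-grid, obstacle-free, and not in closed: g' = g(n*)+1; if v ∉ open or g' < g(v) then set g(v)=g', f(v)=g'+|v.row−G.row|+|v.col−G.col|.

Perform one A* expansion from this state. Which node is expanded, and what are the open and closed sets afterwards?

step 1: expand (4,3) (f=5, h=4) → closed; open now [(3,3) g=2 f=5, (4,2) g=2 f=5, (4,4) g=2 f=7, (5,4) g=1 f=7, (6,3) g=1 f=7]

expanded=(4,3); open=[(3,3) g=2 f=5, (4,2) g=2 f=5, (4,4) g=2 f=7, (5,4) g=1 f=7, (6,3) g=1 f=7]; closed=[(4,3), (5,3)]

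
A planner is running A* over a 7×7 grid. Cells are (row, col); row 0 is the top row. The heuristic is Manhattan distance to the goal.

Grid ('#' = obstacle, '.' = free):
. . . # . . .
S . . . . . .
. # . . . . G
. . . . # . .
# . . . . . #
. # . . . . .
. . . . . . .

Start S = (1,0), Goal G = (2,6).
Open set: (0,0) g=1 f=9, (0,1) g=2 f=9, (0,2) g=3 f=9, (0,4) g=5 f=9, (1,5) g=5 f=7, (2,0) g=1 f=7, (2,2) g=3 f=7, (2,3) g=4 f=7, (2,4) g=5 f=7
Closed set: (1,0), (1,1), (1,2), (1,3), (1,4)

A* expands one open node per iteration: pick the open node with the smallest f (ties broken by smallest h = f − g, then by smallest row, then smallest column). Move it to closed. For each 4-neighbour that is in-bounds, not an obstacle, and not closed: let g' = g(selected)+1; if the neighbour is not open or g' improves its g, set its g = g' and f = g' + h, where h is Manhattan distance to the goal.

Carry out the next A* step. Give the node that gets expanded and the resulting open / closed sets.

step 1: expand (1,5) (f=7, h=2) → closed; open now [(0,0) g=1 f=9, (0,1) g=2 f=9, (0,2) g=3 f=9, (0,4) g=5 f=9, (0,5) g=6 f=9, (1,6) g=6 f=7, (2,0) g=1 f=7, (2,2) g=3 f=7, (2,3) g=4 f=7, (2,4) g=5 f=7, (2,5) g=6 f=7]

expanded=(1,5); open=[(0,0) g=1 f=9, (0,1) g=2 f=9, (0,2) g=3 f=9, (0,4) g=5 f=9, (0,5) g=6 f=9, (1,6) g=6 f=7, (2,0) g=1 f=7, (2,2) g=3 f=7, (2,3) g=4 f=7, (2,4) g=5 f=7, (2,5) g=6 f=7]; closed=[(1,0), (1,1), (1,2), (1,3), (1,4), (1,5)]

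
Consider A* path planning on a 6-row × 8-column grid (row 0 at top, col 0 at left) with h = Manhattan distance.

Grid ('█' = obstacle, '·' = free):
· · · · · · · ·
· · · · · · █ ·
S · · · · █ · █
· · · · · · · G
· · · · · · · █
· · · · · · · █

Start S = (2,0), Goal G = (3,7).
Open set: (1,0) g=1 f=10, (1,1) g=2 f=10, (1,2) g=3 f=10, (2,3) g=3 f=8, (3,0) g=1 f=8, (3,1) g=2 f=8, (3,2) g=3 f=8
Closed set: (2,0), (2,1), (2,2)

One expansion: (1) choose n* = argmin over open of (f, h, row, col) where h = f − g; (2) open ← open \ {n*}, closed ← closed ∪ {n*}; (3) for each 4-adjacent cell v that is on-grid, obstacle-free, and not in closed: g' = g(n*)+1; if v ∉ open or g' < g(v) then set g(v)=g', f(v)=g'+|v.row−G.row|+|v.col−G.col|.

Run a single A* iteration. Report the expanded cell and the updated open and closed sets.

step 1: expand (2,3) (f=8, h=5) → closed; open now [(1,0) g=1 f=10, (1,1) g=2 f=10, (1,2) g=3 f=10, (1,3) g=4 f=10, (2,4) g=4 f=8, (3,0) g=1 f=8, (3,1) g=2 f=8, (3,2) g=3 f=8, (3,3) g=4 f=8]

expanded=(2,3); open=[(1,0) g=1 f=10, (1,1) g=2 f=10, (1,2) g=3 f=10, (1,3) g=4 f=10, (2,4) g=4 f=8, (3,0) g=1 f=8, (3,1) g=2 f=8, (3,2) g=3 f=8, (3,3) g=4 f=8]; closed=[(2,0), (2,1), (2,2), (2,3)]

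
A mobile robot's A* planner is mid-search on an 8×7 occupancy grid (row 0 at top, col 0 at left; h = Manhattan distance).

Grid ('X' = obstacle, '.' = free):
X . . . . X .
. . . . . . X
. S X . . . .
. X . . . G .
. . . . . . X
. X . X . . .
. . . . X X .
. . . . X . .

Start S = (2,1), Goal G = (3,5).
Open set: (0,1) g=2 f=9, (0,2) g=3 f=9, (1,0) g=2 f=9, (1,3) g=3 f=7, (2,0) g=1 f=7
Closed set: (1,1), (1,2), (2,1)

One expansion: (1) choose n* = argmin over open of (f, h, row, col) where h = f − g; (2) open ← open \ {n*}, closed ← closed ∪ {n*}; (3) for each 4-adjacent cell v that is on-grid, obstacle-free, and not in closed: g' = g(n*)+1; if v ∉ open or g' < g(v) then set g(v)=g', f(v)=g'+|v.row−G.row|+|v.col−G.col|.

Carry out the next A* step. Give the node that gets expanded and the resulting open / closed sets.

expanded=(1,3); open=[(0,1) g=2 f=9, (0,2) g=3 f=9, (0,3) g=4 f=9, (1,0) g=2 f=9, (1,4) g=4 f=7, (2,0) g=1 f=7, (2,3) g=4 f=7]; closed=[(1,1), (1,2), (1,3), (2,1)]

step 1: expand (1,3) (f=7, h=4) → closed; open now [(0,1) g=2 f=9, (0,2) g=3 f=9, (0,3) g=4 f=9, (1,0) g=2 f=9, (1,4) g=4 f=7, (2,0) g=1 f=7, (2,3) g=4 f=7]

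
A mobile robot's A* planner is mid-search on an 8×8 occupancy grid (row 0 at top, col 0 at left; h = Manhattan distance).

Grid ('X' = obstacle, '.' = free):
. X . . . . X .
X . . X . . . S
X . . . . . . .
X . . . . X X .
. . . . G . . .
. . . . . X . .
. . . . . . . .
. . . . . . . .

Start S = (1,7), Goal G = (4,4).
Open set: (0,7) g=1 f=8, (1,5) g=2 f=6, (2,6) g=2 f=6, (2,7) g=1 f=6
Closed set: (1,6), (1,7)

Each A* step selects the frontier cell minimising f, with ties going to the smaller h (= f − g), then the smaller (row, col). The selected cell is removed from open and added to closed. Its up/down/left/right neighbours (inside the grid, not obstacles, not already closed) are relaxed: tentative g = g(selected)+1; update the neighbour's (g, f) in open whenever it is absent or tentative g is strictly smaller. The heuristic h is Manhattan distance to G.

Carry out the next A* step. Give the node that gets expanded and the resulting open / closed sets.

step 1: expand (1,5) (f=6, h=4) → closed; open now [(0,5) g=3 f=8, (0,7) g=1 f=8, (1,4) g=3 f=6, (2,5) g=3 f=6, (2,6) g=2 f=6, (2,7) g=1 f=6]

expanded=(1,5); open=[(0,5) g=3 f=8, (0,7) g=1 f=8, (1,4) g=3 f=6, (2,5) g=3 f=6, (2,6) g=2 f=6, (2,7) g=1 f=6]; closed=[(1,5), (1,6), (1,7)]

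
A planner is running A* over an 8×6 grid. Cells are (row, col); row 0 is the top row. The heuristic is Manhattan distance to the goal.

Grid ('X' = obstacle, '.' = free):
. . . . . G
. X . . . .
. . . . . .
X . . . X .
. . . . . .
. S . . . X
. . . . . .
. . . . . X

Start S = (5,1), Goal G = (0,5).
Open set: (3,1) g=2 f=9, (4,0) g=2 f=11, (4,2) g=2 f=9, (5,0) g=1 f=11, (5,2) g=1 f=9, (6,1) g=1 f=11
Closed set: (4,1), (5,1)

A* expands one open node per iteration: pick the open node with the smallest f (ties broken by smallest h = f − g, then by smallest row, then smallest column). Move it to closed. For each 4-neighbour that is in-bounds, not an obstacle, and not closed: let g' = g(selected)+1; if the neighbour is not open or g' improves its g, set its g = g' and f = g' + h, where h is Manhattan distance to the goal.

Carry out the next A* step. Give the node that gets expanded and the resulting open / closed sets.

step 1: expand (3,1) (f=9, h=7) → closed; open now [(2,1) g=3 f=9, (3,2) g=3 f=9, (4,0) g=2 f=11, (4,2) g=2 f=9, (5,0) g=1 f=11, (5,2) g=1 f=9, (6,1) g=1 f=11]

expanded=(3,1); open=[(2,1) g=3 f=9, (3,2) g=3 f=9, (4,0) g=2 f=11, (4,2) g=2 f=9, (5,0) g=1 f=11, (5,2) g=1 f=9, (6,1) g=1 f=11]; closed=[(3,1), (4,1), (5,1)]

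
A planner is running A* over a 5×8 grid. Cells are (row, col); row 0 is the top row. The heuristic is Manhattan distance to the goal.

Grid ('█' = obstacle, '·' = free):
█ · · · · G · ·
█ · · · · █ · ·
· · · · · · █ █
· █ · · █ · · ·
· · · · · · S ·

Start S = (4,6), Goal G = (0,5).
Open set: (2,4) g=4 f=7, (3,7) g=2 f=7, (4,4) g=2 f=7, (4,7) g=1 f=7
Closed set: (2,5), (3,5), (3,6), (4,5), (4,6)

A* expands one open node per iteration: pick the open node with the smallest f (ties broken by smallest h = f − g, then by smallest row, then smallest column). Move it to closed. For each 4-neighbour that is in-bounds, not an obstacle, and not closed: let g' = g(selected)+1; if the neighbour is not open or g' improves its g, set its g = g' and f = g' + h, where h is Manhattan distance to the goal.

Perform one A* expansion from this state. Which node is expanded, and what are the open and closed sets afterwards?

expanded=(2,4); open=[(1,4) g=5 f=7, (2,3) g=5 f=9, (3,7) g=2 f=7, (4,4) g=2 f=7, (4,7) g=1 f=7]; closed=[(2,4), (2,5), (3,5), (3,6), (4,5), (4,6)]

step 1: expand (2,4) (f=7, h=3) → closed; open now [(1,4) g=5 f=7, (2,3) g=5 f=9, (3,7) g=2 f=7, (4,4) g=2 f=7, (4,7) g=1 f=7]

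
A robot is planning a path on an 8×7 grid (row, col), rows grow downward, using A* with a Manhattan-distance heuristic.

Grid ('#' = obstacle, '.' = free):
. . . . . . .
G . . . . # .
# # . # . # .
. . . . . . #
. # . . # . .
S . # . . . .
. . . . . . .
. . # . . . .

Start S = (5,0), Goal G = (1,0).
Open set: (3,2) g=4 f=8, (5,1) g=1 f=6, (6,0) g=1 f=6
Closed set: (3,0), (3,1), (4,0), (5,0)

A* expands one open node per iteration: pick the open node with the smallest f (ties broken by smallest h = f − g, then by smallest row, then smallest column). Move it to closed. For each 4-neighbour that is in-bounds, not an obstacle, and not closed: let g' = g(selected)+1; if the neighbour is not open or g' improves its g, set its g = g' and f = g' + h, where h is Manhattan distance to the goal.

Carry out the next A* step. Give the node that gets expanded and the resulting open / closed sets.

step 1: expand (5,1) (f=6, h=5) → closed; open now [(3,2) g=4 f=8, (6,0) g=1 f=6, (6,1) g=2 f=8]

expanded=(5,1); open=[(3,2) g=4 f=8, (6,0) g=1 f=6, (6,1) g=2 f=8]; closed=[(3,0), (3,1), (4,0), (5,0), (5,1)]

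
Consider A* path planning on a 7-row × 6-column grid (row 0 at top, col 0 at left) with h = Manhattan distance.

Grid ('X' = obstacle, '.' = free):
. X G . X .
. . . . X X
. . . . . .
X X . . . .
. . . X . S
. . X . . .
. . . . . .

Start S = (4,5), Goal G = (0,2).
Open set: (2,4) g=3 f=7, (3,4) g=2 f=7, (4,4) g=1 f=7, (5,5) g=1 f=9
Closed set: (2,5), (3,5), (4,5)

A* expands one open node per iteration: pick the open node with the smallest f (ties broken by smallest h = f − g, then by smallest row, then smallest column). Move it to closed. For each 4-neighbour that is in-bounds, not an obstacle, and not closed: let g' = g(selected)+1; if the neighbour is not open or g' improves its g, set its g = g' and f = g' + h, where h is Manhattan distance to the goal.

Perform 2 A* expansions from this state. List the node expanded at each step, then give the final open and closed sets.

order=[(2,4) → (2,3)]; open=[(1,3) g=5 f=7, (2,2) g=5 f=7, (3,3) g=5 f=9, (3,4) g=2 f=7, (4,4) g=1 f=7, (5,5) g=1 f=9]; closed=[(2,3), (2,4), (2,5), (3,5), (4,5)]

step 1: expand (2,4) (f=7, h=4) → closed; open now [(2,3) g=4 f=7, (3,4) g=2 f=7, (4,4) g=1 f=7, (5,5) g=1 f=9]
step 2: expand (2,3) (f=7, h=3) → closed; open now [(1,3) g=5 f=7, (2,2) g=5 f=7, (3,3) g=5 f=9, (3,4) g=2 f=7, (4,4) g=1 f=7, (5,5) g=1 f=9]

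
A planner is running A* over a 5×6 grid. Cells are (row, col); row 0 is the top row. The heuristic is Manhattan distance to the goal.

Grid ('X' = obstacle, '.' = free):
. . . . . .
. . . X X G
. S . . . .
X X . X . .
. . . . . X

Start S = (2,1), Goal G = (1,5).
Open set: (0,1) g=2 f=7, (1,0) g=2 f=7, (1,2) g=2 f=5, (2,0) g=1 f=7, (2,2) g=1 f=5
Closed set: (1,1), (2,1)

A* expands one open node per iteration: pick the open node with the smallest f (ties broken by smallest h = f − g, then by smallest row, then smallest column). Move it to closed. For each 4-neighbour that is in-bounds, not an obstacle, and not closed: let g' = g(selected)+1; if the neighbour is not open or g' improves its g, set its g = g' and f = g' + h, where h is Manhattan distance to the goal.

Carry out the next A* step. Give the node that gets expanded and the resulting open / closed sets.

expanded=(1,2); open=[(0,1) g=2 f=7, (0,2) g=3 f=7, (1,0) g=2 f=7, (2,0) g=1 f=7, (2,2) g=1 f=5]; closed=[(1,1), (1,2), (2,1)]

step 1: expand (1,2) (f=5, h=3) → closed; open now [(0,1) g=2 f=7, (0,2) g=3 f=7, (1,0) g=2 f=7, (2,0) g=1 f=7, (2,2) g=1 f=5]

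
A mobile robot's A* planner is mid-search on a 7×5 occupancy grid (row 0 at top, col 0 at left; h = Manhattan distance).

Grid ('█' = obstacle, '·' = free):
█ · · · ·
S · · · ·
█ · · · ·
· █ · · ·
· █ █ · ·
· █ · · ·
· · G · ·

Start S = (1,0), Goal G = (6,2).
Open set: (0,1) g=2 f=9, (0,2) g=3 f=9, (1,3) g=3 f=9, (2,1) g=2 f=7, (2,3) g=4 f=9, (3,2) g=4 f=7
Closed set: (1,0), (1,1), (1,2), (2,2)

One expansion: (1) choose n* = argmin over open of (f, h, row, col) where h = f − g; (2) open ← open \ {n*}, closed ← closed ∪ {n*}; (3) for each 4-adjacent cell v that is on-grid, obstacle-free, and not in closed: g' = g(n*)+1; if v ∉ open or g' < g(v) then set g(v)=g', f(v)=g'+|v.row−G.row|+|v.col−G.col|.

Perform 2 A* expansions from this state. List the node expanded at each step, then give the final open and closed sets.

order=[(3,2) → (2,1)]; open=[(0,1) g=2 f=9, (0,2) g=3 f=9, (1,3) g=3 f=9, (2,3) g=4 f=9, (3,3) g=5 f=9]; closed=[(1,0), (1,1), (1,2), (2,1), (2,2), (3,2)]

step 1: expand (3,2) (f=7, h=3) → closed; open now [(0,1) g=2 f=9, (0,2) g=3 f=9, (1,3) g=3 f=9, (2,1) g=2 f=7, (2,3) g=4 f=9, (3,3) g=5 f=9]
step 2: expand (2,1) (f=7, h=5) → closed; open now [(0,1) g=2 f=9, (0,2) g=3 f=9, (1,3) g=3 f=9, (2,3) g=4 f=9, (3,3) g=5 f=9]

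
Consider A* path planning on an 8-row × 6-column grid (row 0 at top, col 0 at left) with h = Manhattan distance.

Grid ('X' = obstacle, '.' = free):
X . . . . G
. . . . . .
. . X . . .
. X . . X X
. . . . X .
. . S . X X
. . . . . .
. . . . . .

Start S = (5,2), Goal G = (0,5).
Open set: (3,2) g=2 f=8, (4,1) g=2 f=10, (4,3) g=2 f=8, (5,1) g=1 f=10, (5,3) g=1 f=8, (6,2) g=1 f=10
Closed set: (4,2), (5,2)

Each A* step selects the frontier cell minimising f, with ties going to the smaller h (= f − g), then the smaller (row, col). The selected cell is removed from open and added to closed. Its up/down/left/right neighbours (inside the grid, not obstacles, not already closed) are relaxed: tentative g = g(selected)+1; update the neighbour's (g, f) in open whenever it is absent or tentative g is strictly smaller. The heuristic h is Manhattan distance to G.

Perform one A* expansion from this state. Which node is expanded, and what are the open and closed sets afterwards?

step 1: expand (3,2) (f=8, h=6) → closed; open now [(3,3) g=3 f=8, (4,1) g=2 f=10, (4,3) g=2 f=8, (5,1) g=1 f=10, (5,3) g=1 f=8, (6,2) g=1 f=10]

expanded=(3,2); open=[(3,3) g=3 f=8, (4,1) g=2 f=10, (4,3) g=2 f=8, (5,1) g=1 f=10, (5,3) g=1 f=8, (6,2) g=1 f=10]; closed=[(3,2), (4,2), (5,2)]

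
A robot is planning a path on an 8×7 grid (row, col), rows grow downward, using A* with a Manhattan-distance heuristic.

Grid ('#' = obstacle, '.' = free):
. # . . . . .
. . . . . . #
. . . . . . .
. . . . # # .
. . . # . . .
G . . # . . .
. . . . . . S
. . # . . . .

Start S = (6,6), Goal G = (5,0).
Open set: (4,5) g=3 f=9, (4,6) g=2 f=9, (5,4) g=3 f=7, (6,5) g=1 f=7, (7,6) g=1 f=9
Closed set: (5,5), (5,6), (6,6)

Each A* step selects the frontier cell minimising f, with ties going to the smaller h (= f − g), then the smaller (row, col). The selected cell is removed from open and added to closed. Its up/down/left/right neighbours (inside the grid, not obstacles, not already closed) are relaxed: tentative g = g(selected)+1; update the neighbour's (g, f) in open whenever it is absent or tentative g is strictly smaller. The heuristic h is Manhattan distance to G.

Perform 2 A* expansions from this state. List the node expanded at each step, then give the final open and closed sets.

step 1: expand (5,4) (f=7, h=4) → closed; open now [(4,4) g=4 f=9, (4,5) g=3 f=9, (4,6) g=2 f=9, (6,4) g=4 f=9, (6,5) g=1 f=7, (7,6) g=1 f=9]
step 2: expand (6,5) (f=7, h=6) → closed; open now [(4,4) g=4 f=9, (4,5) g=3 f=9, (4,6) g=2 f=9, (6,4) g=2 f=7, (7,5) g=2 f=9, (7,6) g=1 f=9]

order=[(5,4) → (6,5)]; open=[(4,4) g=4 f=9, (4,5) g=3 f=9, (4,6) g=2 f=9, (6,4) g=2 f=7, (7,5) g=2 f=9, (7,6) g=1 f=9]; closed=[(5,4), (5,5), (5,6), (6,5), (6,6)]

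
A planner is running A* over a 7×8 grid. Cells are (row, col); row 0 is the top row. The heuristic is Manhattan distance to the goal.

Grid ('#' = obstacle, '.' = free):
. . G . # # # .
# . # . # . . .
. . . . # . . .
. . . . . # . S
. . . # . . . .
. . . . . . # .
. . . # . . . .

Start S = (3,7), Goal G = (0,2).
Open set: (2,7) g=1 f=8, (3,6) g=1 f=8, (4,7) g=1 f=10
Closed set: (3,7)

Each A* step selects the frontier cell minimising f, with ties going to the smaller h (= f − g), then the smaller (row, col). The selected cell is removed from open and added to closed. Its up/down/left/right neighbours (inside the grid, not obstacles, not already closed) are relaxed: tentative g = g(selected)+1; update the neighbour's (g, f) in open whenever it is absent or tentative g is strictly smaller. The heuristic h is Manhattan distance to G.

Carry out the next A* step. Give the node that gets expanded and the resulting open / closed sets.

expanded=(2,7); open=[(1,7) g=2 f=8, (2,6) g=2 f=8, (3,6) g=1 f=8, (4,7) g=1 f=10]; closed=[(2,7), (3,7)]

step 1: expand (2,7) (f=8, h=7) → closed; open now [(1,7) g=2 f=8, (2,6) g=2 f=8, (3,6) g=1 f=8, (4,7) g=1 f=10]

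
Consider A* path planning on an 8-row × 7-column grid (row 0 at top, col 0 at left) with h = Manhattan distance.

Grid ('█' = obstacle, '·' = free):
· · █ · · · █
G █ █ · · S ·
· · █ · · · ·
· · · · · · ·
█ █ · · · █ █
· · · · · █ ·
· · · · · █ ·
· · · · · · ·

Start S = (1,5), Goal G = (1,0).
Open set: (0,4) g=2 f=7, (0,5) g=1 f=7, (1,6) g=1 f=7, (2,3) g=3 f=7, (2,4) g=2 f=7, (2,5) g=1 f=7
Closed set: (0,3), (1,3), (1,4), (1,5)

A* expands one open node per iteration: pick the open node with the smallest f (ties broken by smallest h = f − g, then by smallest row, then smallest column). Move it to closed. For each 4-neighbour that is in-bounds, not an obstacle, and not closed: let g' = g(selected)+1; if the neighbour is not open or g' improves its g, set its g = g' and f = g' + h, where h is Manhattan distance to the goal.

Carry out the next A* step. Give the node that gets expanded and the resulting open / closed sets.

step 1: expand (2,3) (f=7, h=4) → closed; open now [(0,4) g=2 f=7, (0,5) g=1 f=7, (1,6) g=1 f=7, (2,4) g=2 f=7, (2,5) g=1 f=7, (3,3) g=4 f=9]

expanded=(2,3); open=[(0,4) g=2 f=7, (0,5) g=1 f=7, (1,6) g=1 f=7, (2,4) g=2 f=7, (2,5) g=1 f=7, (3,3) g=4 f=9]; closed=[(0,3), (1,3), (1,4), (1,5), (2,3)]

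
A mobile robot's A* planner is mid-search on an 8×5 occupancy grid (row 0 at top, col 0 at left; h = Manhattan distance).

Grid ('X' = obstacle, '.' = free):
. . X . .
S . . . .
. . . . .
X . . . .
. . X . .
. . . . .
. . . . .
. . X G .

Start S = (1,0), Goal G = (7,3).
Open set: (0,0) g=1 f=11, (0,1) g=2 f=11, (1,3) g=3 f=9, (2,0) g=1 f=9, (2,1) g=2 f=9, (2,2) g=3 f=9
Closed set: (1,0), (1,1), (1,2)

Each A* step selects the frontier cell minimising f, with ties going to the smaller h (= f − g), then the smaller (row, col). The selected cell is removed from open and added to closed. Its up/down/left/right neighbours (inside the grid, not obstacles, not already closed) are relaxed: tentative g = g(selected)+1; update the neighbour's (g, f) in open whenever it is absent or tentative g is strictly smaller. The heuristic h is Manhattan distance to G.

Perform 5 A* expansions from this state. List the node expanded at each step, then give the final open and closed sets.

step 1: expand (1,3) (f=9, h=6) → closed; open now [(0,0) g=1 f=11, (0,1) g=2 f=11, (0,3) g=4 f=11, (1,4) g=4 f=11, (2,0) g=1 f=9, (2,1) g=2 f=9, (2,2) g=3 f=9, (2,3) g=4 f=9]
step 2: expand (2,3) (f=9, h=5) → closed; open now [(0,0) g=1 f=11, (0,1) g=2 f=11, (0,3) g=4 f=11, (1,4) g=4 f=11, (2,0) g=1 f=9, (2,1) g=2 f=9, (2,2) g=3 f=9, (2,4) g=5 f=11, (3,3) g=5 f=9]
step 3: expand (3,3) (f=9, h=4) → closed; open now [(0,0) g=1 f=11, (0,1) g=2 f=11, (0,3) g=4 f=11, (1,4) g=4 f=11, (2,0) g=1 f=9, (2,1) g=2 f=9, (2,2) g=3 f=9, (2,4) g=5 f=11, (3,2) g=6 f=11, (3,4) g=6 f=11, (4,3) g=6 f=9]
step 4: expand (4,3) (f=9, h=3) → closed; open now [(0,0) g=1 f=11, (0,1) g=2 f=11, (0,3) g=4 f=11, (1,4) g=4 f=11, (2,0) g=1 f=9, (2,1) g=2 f=9, (2,2) g=3 f=9, (2,4) g=5 f=11, (3,2) g=6 f=11, (3,4) g=6 f=11, (4,4) g=7 f=11, (5,3) g=7 f=9]
step 5: expand (5,3) (f=9, h=2) → closed; open now [(0,0) g=1 f=11, (0,1) g=2 f=11, (0,3) g=4 f=11, (1,4) g=4 f=11, (2,0) g=1 f=9, (2,1) g=2 f=9, (2,2) g=3 f=9, (2,4) g=5 f=11, (3,2) g=6 f=11, (3,4) g=6 f=11, (4,4) g=7 f=11, (5,2) g=8 f=11, (5,4) g=8 f=11, (6,3) g=8 f=9]

order=[(1,3) → (2,3) → (3,3) → (4,3) → (5,3)]; open=[(0,0) g=1 f=11, (0,1) g=2 f=11, (0,3) g=4 f=11, (1,4) g=4 f=11, (2,0) g=1 f=9, (2,1) g=2 f=9, (2,2) g=3 f=9, (2,4) g=5 f=11, (3,2) g=6 f=11, (3,4) g=6 f=11, (4,4) g=7 f=11, (5,2) g=8 f=11, (5,4) g=8 f=11, (6,3) g=8 f=9]; closed=[(1,0), (1,1), (1,2), (1,3), (2,3), (3,3), (4,3), (5,3)]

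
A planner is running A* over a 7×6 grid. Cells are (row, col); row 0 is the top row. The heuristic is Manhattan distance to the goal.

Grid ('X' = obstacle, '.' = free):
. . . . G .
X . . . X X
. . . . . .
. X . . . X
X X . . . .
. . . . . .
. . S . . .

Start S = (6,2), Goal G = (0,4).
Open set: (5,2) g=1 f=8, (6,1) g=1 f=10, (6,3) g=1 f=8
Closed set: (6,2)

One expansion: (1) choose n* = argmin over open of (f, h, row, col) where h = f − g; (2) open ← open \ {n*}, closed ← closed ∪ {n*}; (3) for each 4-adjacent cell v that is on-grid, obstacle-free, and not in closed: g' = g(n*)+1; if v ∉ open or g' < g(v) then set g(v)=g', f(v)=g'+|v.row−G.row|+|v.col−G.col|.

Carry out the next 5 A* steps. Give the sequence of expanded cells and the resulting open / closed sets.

order=[(5,2) → (4,2) → (3,2) → (2,2) → (1,2)]; open=[(0,2) g=6 f=8, (1,1) g=6 f=10, (1,3) g=6 f=8, (2,1) g=5 f=10, (2,3) g=5 f=8, (3,3) g=4 f=8, (4,3) g=3 f=8, (5,1) g=2 f=10, (5,3) g=2 f=8, (6,1) g=1 f=10, (6,3) g=1 f=8]; closed=[(1,2), (2,2), (3,2), (4,2), (5,2), (6,2)]

step 1: expand (5,2) (f=8, h=7) → closed; open now [(4,2) g=2 f=8, (5,1) g=2 f=10, (5,3) g=2 f=8, (6,1) g=1 f=10, (6,3) g=1 f=8]
step 2: expand (4,2) (f=8, h=6) → closed; open now [(3,2) g=3 f=8, (4,3) g=3 f=8, (5,1) g=2 f=10, (5,3) g=2 f=8, (6,1) g=1 f=10, (6,3) g=1 f=8]
step 3: expand (3,2) (f=8, h=5) → closed; open now [(2,2) g=4 f=8, (3,3) g=4 f=8, (4,3) g=3 f=8, (5,1) g=2 f=10, (5,3) g=2 f=8, (6,1) g=1 f=10, (6,3) g=1 f=8]
step 4: expand (2,2) (f=8, h=4) → closed; open now [(1,2) g=5 f=8, (2,1) g=5 f=10, (2,3) g=5 f=8, (3,3) g=4 f=8, (4,3) g=3 f=8, (5,1) g=2 f=10, (5,3) g=2 f=8, (6,1) g=1 f=10, (6,3) g=1 f=8]
step 5: expand (1,2) (f=8, h=3) → closed; open now [(0,2) g=6 f=8, (1,1) g=6 f=10, (1,3) g=6 f=8, (2,1) g=5 f=10, (2,3) g=5 f=8, (3,3) g=4 f=8, (4,3) g=3 f=8, (5,1) g=2 f=10, (5,3) g=2 f=8, (6,1) g=1 f=10, (6,3) g=1 f=8]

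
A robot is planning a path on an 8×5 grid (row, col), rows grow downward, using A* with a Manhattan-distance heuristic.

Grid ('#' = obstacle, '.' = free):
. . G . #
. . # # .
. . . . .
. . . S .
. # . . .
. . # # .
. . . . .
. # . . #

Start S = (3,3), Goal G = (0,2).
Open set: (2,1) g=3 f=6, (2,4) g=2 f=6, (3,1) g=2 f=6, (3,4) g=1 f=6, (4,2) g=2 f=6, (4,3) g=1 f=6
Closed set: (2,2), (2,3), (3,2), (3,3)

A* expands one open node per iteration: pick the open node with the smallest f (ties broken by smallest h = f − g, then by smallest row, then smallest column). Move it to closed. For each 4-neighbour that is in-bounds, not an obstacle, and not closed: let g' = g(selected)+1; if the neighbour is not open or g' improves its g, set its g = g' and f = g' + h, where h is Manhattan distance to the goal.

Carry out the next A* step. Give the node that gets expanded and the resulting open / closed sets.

step 1: expand (2,1) (f=6, h=3) → closed; open now [(1,1) g=4 f=6, (2,0) g=4 f=8, (2,4) g=2 f=6, (3,1) g=2 f=6, (3,4) g=1 f=6, (4,2) g=2 f=6, (4,3) g=1 f=6]

expanded=(2,1); open=[(1,1) g=4 f=6, (2,0) g=4 f=8, (2,4) g=2 f=6, (3,1) g=2 f=6, (3,4) g=1 f=6, (4,2) g=2 f=6, (4,3) g=1 f=6]; closed=[(2,1), (2,2), (2,3), (3,2), (3,3)]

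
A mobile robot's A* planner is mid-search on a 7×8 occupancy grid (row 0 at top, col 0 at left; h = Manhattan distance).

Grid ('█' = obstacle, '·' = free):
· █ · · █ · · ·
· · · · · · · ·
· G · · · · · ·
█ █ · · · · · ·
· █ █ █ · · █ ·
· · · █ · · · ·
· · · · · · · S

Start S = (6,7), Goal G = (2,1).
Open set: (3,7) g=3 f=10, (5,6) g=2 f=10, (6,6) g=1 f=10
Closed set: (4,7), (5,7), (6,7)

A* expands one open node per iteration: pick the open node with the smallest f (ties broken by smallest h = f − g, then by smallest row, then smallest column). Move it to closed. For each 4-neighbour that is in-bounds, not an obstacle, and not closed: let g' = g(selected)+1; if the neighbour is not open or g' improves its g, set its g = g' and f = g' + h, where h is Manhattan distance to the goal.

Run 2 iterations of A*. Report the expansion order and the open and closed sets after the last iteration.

step 1: expand (3,7) (f=10, h=7) → closed; open now [(2,7) g=4 f=10, (3,6) g=4 f=10, (5,6) g=2 f=10, (6,6) g=1 f=10]
step 2: expand (2,7) (f=10, h=6) → closed; open now [(1,7) g=5 f=12, (2,6) g=5 f=10, (3,6) g=4 f=10, (5,6) g=2 f=10, (6,6) g=1 f=10]

order=[(3,7) → (2,7)]; open=[(1,7) g=5 f=12, (2,6) g=5 f=10, (3,6) g=4 f=10, (5,6) g=2 f=10, (6,6) g=1 f=10]; closed=[(2,7), (3,7), (4,7), (5,7), (6,7)]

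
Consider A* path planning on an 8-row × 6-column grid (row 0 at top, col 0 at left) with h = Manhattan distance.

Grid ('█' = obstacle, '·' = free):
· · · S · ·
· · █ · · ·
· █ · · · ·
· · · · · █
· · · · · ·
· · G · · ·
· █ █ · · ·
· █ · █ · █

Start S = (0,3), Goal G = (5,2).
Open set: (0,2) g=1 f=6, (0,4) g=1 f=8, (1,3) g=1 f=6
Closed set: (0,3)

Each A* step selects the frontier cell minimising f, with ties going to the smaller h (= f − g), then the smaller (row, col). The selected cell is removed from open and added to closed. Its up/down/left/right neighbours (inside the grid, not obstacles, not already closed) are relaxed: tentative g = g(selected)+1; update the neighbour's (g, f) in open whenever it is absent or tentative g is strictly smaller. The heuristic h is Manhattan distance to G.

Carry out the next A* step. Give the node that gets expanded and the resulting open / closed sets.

expanded=(0,2); open=[(0,1) g=2 f=8, (0,4) g=1 f=8, (1,3) g=1 f=6]; closed=[(0,2), (0,3)]

step 1: expand (0,2) (f=6, h=5) → closed; open now [(0,1) g=2 f=8, (0,4) g=1 f=8, (1,3) g=1 f=6]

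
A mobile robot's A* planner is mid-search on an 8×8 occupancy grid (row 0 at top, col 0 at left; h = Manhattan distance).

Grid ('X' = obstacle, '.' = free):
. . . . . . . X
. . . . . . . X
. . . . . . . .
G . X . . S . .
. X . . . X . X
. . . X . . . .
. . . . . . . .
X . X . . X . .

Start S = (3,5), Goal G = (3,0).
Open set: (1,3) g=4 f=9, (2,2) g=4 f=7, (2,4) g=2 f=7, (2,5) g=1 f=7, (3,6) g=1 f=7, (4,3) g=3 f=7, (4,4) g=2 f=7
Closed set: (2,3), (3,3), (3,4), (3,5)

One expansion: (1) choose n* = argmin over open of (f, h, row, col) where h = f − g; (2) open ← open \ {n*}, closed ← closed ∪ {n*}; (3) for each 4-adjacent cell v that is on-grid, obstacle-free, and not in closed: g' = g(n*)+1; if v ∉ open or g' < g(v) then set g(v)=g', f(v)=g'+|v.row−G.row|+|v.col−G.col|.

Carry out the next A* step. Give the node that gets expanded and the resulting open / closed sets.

expanded=(2,2); open=[(1,2) g=5 f=9, (1,3) g=4 f=9, (2,1) g=5 f=7, (2,4) g=2 f=7, (2,5) g=1 f=7, (3,6) g=1 f=7, (4,3) g=3 f=7, (4,4) g=2 f=7]; closed=[(2,2), (2,3), (3,3), (3,4), (3,5)]

step 1: expand (2,2) (f=7, h=3) → closed; open now [(1,2) g=5 f=9, (1,3) g=4 f=9, (2,1) g=5 f=7, (2,4) g=2 f=7, (2,5) g=1 f=7, (3,6) g=1 f=7, (4,3) g=3 f=7, (4,4) g=2 f=7]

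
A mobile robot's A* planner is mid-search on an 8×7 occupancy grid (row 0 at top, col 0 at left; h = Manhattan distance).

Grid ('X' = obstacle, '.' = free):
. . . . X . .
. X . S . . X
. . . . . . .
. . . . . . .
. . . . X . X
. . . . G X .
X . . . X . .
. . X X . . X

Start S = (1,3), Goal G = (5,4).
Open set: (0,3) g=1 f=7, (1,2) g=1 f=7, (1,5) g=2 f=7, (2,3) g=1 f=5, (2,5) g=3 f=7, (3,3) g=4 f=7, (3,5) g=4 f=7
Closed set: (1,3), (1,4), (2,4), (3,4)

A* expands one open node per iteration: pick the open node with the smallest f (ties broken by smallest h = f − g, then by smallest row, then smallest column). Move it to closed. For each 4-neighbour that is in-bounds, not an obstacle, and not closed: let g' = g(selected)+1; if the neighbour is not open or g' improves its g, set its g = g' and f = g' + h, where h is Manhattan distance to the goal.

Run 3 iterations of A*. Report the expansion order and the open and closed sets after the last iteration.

step 1: expand (2,3) (f=5, h=4) → closed; open now [(0,3) g=1 f=7, (1,2) g=1 f=7, (1,5) g=2 f=7, (2,2) g=2 f=7, (2,5) g=3 f=7, (3,3) g=2 f=5, (3,5) g=4 f=7]
step 2: expand (3,3) (f=5, h=3) → closed; open now [(0,3) g=1 f=7, (1,2) g=1 f=7, (1,5) g=2 f=7, (2,2) g=2 f=7, (2,5) g=3 f=7, (3,2) g=3 f=7, (3,5) g=4 f=7, (4,3) g=3 f=5]
step 3: expand (4,3) (f=5, h=2) → closed; open now [(0,3) g=1 f=7, (1,2) g=1 f=7, (1,5) g=2 f=7, (2,2) g=2 f=7, (2,5) g=3 f=7, (3,2) g=3 f=7, (3,5) g=4 f=7, (4,2) g=4 f=7, (5,3) g=4 f=5]

order=[(2,3) → (3,3) → (4,3)]; open=[(0,3) g=1 f=7, (1,2) g=1 f=7, (1,5) g=2 f=7, (2,2) g=2 f=7, (2,5) g=3 f=7, (3,2) g=3 f=7, (3,5) g=4 f=7, (4,2) g=4 f=7, (5,3) g=4 f=5]; closed=[(1,3), (1,4), (2,3), (2,4), (3,3), (3,4), (4,3)]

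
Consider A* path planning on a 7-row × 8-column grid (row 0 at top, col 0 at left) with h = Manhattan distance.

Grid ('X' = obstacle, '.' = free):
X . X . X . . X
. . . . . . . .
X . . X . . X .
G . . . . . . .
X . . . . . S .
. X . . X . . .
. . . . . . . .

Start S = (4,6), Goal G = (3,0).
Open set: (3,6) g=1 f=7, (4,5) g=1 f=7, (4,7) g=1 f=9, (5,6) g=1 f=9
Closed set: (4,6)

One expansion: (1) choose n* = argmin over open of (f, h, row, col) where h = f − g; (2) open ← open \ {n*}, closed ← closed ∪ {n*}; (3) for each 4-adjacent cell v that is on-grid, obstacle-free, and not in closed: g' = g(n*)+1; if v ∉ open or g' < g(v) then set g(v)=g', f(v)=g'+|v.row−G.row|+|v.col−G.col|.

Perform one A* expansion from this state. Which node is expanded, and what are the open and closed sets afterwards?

expanded=(3,6); open=[(3,5) g=2 f=7, (3,7) g=2 f=9, (4,5) g=1 f=7, (4,7) g=1 f=9, (5,6) g=1 f=9]; closed=[(3,6), (4,6)]

step 1: expand (3,6) (f=7, h=6) → closed; open now [(3,5) g=2 f=7, (3,7) g=2 f=9, (4,5) g=1 f=7, (4,7) g=1 f=9, (5,6) g=1 f=9]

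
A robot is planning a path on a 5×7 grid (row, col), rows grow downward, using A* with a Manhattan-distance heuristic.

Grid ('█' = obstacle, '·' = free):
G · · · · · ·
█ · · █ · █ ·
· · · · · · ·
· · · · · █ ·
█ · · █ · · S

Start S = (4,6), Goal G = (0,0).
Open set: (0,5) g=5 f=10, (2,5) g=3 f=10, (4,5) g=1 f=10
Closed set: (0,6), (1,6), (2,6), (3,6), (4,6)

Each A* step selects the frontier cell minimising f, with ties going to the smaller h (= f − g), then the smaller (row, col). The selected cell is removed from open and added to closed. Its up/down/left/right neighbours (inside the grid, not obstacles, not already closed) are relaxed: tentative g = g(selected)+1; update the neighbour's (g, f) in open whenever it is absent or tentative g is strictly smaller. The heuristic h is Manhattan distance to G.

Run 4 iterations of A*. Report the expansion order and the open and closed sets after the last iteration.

order=[(0,5) → (0,4) → (0,3) → (0,2)]; open=[(0,1) g=9 f=10, (1,2) g=9 f=12, (1,4) g=7 f=12, (2,5) g=3 f=10, (4,5) g=1 f=10]; closed=[(0,2), (0,3), (0,4), (0,5), (0,6), (1,6), (2,6), (3,6), (4,6)]

step 1: expand (0,5) (f=10, h=5) → closed; open now [(0,4) g=6 f=10, (2,5) g=3 f=10, (4,5) g=1 f=10]
step 2: expand (0,4) (f=10, h=4) → closed; open now [(0,3) g=7 f=10, (1,4) g=7 f=12, (2,5) g=3 f=10, (4,5) g=1 f=10]
step 3: expand (0,3) (f=10, h=3) → closed; open now [(0,2) g=8 f=10, (1,4) g=7 f=12, (2,5) g=3 f=10, (4,5) g=1 f=10]
step 4: expand (0,2) (f=10, h=2) → closed; open now [(0,1) g=9 f=10, (1,2) g=9 f=12, (1,4) g=7 f=12, (2,5) g=3 f=10, (4,5) g=1 f=10]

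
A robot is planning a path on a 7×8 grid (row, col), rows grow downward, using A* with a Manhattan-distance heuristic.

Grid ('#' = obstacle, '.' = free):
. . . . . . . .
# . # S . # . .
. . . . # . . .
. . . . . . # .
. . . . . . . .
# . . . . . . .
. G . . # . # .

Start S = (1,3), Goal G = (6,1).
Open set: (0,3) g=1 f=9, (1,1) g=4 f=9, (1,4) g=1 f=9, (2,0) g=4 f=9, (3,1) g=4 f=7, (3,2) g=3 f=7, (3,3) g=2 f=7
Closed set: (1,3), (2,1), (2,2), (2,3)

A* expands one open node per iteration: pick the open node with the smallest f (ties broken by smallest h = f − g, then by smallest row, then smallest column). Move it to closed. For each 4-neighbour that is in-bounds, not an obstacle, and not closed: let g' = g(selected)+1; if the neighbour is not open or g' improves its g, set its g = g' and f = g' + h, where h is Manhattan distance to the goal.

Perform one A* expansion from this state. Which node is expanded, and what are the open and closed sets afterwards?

step 1: expand (3,1) (f=7, h=3) → closed; open now [(0,3) g=1 f=9, (1,1) g=4 f=9, (1,4) g=1 f=9, (2,0) g=4 f=9, (3,0) g=5 f=9, (3,2) g=3 f=7, (3,3) g=2 f=7, (4,1) g=5 f=7]

expanded=(3,1); open=[(0,3) g=1 f=9, (1,1) g=4 f=9, (1,4) g=1 f=9, (2,0) g=4 f=9, (3,0) g=5 f=9, (3,2) g=3 f=7, (3,3) g=2 f=7, (4,1) g=5 f=7]; closed=[(1,3), (2,1), (2,2), (2,3), (3,1)]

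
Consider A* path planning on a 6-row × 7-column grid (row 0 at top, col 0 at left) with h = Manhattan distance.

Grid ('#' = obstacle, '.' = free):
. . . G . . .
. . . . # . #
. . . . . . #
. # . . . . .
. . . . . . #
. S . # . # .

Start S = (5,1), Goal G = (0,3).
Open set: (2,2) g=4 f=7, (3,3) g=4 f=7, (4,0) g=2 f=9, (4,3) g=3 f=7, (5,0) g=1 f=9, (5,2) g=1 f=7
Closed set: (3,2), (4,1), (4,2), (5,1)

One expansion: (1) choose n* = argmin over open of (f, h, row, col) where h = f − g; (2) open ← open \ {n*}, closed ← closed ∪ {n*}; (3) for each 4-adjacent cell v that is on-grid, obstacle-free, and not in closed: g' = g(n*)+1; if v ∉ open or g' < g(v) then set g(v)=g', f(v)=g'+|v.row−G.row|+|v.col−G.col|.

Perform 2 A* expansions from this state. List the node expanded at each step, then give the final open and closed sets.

step 1: expand (2,2) (f=7, h=3) → closed; open now [(1,2) g=5 f=7, (2,1) g=5 f=9, (2,3) g=5 f=7, (3,3) g=4 f=7, (4,0) g=2 f=9, (4,3) g=3 f=7, (5,0) g=1 f=9, (5,2) g=1 f=7]
step 2: expand (1,2) (f=7, h=2) → closed; open now [(0,2) g=6 f=7, (1,1) g=6 f=9, (1,3) g=6 f=7, (2,1) g=5 f=9, (2,3) g=5 f=7, (3,3) g=4 f=7, (4,0) g=2 f=9, (4,3) g=3 f=7, (5,0) g=1 f=9, (5,2) g=1 f=7]

order=[(2,2) → (1,2)]; open=[(0,2) g=6 f=7, (1,1) g=6 f=9, (1,3) g=6 f=7, (2,1) g=5 f=9, (2,3) g=5 f=7, (3,3) g=4 f=7, (4,0) g=2 f=9, (4,3) g=3 f=7, (5,0) g=1 f=9, (5,2) g=1 f=7]; closed=[(1,2), (2,2), (3,2), (4,1), (4,2), (5,1)]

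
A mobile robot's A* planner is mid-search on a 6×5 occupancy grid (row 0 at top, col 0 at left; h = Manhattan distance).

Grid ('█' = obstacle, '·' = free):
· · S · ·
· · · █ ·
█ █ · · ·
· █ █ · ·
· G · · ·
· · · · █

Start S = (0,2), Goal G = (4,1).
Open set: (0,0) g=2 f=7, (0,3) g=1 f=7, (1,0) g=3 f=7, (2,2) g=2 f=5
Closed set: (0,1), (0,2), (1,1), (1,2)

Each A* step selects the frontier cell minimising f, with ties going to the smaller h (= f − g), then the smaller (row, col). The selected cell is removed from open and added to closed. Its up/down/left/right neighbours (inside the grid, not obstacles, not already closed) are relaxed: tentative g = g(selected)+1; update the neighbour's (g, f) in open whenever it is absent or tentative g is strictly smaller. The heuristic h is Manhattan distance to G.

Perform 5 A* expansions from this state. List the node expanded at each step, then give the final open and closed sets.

step 1: expand (2,2) (f=5, h=3) → closed; open now [(0,0) g=2 f=7, (0,3) g=1 f=7, (1,0) g=3 f=7, (2,3) g=3 f=7]
step 2: expand (1,0) (f=7, h=4) → closed; open now [(0,0) g=2 f=7, (0,3) g=1 f=7, (2,3) g=3 f=7]
step 3: expand (2,3) (f=7, h=4) → closed; open now [(0,0) g=2 f=7, (0,3) g=1 f=7, (2,4) g=4 f=9, (3,3) g=4 f=7]
step 4: expand (3,3) (f=7, h=3) → closed; open now [(0,0) g=2 f=7, (0,3) g=1 f=7, (2,4) g=4 f=9, (3,4) g=5 f=9, (4,3) g=5 f=7]
step 5: expand (4,3) (f=7, h=2) → closed; open now [(0,0) g=2 f=7, (0,3) g=1 f=7, (2,4) g=4 f=9, (3,4) g=5 f=9, (4,2) g=6 f=7, (4,4) g=6 f=9, (5,3) g=6 f=9]

order=[(2,2) → (1,0) → (2,3) → (3,3) → (4,3)]; open=[(0,0) g=2 f=7, (0,3) g=1 f=7, (2,4) g=4 f=9, (3,4) g=5 f=9, (4,2) g=6 f=7, (4,4) g=6 f=9, (5,3) g=6 f=9]; closed=[(0,1), (0,2), (1,0), (1,1), (1,2), (2,2), (2,3), (3,3), (4,3)]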